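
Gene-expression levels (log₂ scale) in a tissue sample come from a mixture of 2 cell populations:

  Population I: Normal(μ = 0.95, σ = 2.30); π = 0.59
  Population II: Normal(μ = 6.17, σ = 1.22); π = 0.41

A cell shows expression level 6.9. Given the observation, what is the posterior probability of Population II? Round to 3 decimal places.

Posterior ∝ prior × likelihood, so P(k | x) ∝ w_k f_k(x); normalise over all components.
Component likelihoods at x = 6.9:
  L_I = 0.00610883
  L_II = 0.273403
Unnormalised posteriors:
  w_I·L_I = 0.59 × 0.00610883 = 0.00360421
  w_II·L_II = 0.41 × 0.273403 = 0.112095
Denominator: 0.00360421 + 0.112095 = 0.1157
P(Population II | data) ≈ 0.969

0.969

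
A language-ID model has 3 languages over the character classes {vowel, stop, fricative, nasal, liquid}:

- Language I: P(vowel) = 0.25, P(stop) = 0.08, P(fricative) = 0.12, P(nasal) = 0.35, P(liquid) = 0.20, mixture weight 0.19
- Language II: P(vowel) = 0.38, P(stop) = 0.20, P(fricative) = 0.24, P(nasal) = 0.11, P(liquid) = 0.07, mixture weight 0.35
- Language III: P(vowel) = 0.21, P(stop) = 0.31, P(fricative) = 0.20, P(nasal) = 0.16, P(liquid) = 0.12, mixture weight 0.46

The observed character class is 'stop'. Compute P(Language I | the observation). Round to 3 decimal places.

P(component k | x) = P(Z=k)·f_k(x) / marginal(x), where marginal(x) = Σ_j P(Z=j)·f_j(x).
Component likelihoods at x = 'stop':
  p_I = 0.08
  p_II = 0.2
  p_III = 0.31
Prior × likelihood for each component:
  P(Z=I)·p_I = 0.19 × 0.08 = 0.0152
  P(Z=II)·p_II = 0.35 × 0.2 = 0.07
  P(Z=III)·p_III = 0.46 × 0.31 = 0.1426
Denominator: 0.0152 + 0.07 + 0.1426 = 0.2278
P(Language I | x) ≈ 0.067

0.067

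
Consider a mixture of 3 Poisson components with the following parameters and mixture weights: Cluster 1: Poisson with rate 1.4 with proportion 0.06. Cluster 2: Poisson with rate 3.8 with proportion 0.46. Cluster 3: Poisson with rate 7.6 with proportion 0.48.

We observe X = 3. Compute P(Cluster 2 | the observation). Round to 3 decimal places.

0.795

Posterior ∝ prior × likelihood, so P(k | x) ∝ P(Z=k) f_k(x); normalise over all components.
Component likelihoods at x = 3:
  p_1 = 0.112777
  p_2 = 0.204588
  p_3 = 0.0366144
Weight by the priors:
  P(Z=1)·p_1 = 0.06 × 0.112777 = 0.00676662
  P(Z=2)·p_2 = 0.46 × 0.204588 = 0.0941106
  P(Z=3)·p_3 = 0.48 × 0.0366144 = 0.0175749
Denominator: 0.00676662 + 0.0941106 + 0.0175749 = 0.118452
P(Cluster 2 | x) = 0.0941106 / 0.118452 ≈ 0.795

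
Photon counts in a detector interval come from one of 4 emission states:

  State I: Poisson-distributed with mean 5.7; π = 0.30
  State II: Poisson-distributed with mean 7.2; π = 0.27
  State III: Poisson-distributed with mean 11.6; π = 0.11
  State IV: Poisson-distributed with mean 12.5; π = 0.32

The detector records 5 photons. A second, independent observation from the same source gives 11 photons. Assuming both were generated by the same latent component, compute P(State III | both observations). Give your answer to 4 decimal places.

0.0681

Posterior ∝ prior × likelihood, so P(k | x) ∝ π_k f_k(x); normalise over all components.
Since both observations come from the same component, the likelihood for component k is f_k(x₁)·f_k(x₂).
  p_I = [e^(−5.7)·5.7^5/5! = 0.16777] × [0.0172977] = 0.00290204
  p_II = [e^(−7.2)·7.2^5/5! = 0.120382] × [0.0504175] = 0.00606935
  p_III = [e^(−11.6)·11.6^5/5! = 0.0160433] × [0.117508] = 0.00188521
  p_IV = [e^(−12.5)·12.5^5/5! = 0.00947737] × [0.108686] = 0.00103006
Unnormalised posteriors:
  π_I·p_I = 0.30 × 0.00290204 = 0.000870612
  π_II·p_II = 0.27 × 0.00606935 = 0.00163873
  π_III·p_III = 0.11 × 0.00188521 = 0.000207373
  π_IV·p_IV = 0.32 × 0.00103006 = 0.000329618
Denominator: 0.000870612 + 0.00163873 + 0.000207373 + 0.000329618 = 0.00304633
P(State III | x) ≈ 0.0681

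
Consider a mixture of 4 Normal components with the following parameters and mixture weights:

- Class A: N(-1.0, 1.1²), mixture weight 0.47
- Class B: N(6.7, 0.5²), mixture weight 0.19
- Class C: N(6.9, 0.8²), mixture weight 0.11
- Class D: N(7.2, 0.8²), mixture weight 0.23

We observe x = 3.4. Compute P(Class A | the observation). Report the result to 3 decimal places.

0.916

The responsibility of component k is w_k f_k(x) divided by Σ_j w_j f_j(x).
Normal densities:
  f_A = 0.000121664
  f_B = 2.77336e-10
  f_C = 3.47925e-05
  f_D = 6.28688e-06
Unnormalised posteriors:
  w_A·f_A = 0.47 × 0.000121664 = 5.7182e-05
  w_B·f_B = 0.19 × 2.77336e-10 = 5.26938e-11
  w_C·f_C = 0.11 × 3.47925e-05 = 3.82718e-06
  w_D·f_D = 0.23 × 6.28688e-06 = 1.44598e-06
Evidence: 5.7182e-05 + 5.26938e-11 + 3.82718e-06 + 1.44598e-06 = 6.24552e-05
P(Class A | the observation) ≈ 0.916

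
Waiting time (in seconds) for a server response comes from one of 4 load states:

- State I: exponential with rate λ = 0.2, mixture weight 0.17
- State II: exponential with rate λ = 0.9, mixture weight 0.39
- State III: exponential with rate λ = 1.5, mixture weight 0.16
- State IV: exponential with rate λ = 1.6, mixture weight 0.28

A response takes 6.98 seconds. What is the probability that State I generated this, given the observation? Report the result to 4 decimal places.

0.9263

By Bayes' theorem, P(k | x) = π_k f_k(x) / Σ_j π_j f_j(x).
Exponential densities:
  p_I = 0.2·e^(−0.2·6.98) = 0.2·e^(−1.3960) = 0.0495171
  p_II = 0.9·e^(−0.9·6.98) = 0.9·e^(−6.2820) = 0.00168269
  p_III = 1.5·e^(−1.5·6.98) = 1.5·e^(−10.4700) = 4.25626e-05
  p_IV = 1.6·e^(−1.6·6.98) = 1.6·e^(−11.1680) = 2.25902e-05
Multiply by the mixture weights:
  π_I·p_I = 0.17 × 0.0495171 = 0.0084179
  π_II·p_II = 0.39 × 0.00168269 = 0.00065625
  π_III·p_III = 0.16 × 4.25626e-05 = 6.81001e-06
  π_IV·p_IV = 0.28 × 2.25902e-05 = 6.32524e-06
Marginal: 0.0084179 + 0.00065625 + 6.81001e-06 + 6.32524e-06 = 0.00908729
So the posterior for State I is 0.0084179 / 0.00908729 ≈ 0.9263.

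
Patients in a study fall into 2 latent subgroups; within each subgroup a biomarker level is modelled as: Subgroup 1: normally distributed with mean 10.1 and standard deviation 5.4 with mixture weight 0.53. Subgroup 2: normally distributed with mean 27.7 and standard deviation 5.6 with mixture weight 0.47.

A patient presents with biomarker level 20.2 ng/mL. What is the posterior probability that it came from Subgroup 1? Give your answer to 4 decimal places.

Apply Bayes' rule: the posterior for each component is proportional to its prior times its likelihood at x.
Normal densities:
  f_1 = (1/(5.4·√(2π)))·exp(−(20.2−10.1)²/(2·5.4²)) = 0.073878·exp(-1.74914) = 0.0128491
  f_2 = (1/(5.6·√(2π)))·exp(−(20.2−27.7)²/(2·5.6²)) = 0.071240·exp(-0.89684) = 0.0290555
Weight by the priors:
  P(Z=1)·f_1 = 0.53 × 0.0128491 = 0.00681003
  P(Z=2)·f_2 = 0.47 × 0.0290555 = 0.0136561
Marginal: 0.00681003 + 0.0136561 = 0.0204661
P(Subgroup 1 | the observation) ≈ 0.3327

0.3327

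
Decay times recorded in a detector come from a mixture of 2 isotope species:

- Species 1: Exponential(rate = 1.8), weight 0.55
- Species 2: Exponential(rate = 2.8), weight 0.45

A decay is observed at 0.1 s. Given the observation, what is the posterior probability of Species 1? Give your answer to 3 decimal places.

0.465

Posterior ∝ prior × likelihood, so P(k | x) ∝ w_k f_k(x); normalise over all components.
Component likelihoods at x = 0.1 s:
  f_1 = 1.50349
  f_2 = 2.11619
Multiply by the mixture weights:
  w_1·f_1 = 0.55 × 1.50349 = 0.826918
  w_2·f_2 = 0.45 × 2.11619 = 0.952288
Sum: 0.826918 + 0.952288 = 1.77921
P(Species 1 | x) ≈ 0.465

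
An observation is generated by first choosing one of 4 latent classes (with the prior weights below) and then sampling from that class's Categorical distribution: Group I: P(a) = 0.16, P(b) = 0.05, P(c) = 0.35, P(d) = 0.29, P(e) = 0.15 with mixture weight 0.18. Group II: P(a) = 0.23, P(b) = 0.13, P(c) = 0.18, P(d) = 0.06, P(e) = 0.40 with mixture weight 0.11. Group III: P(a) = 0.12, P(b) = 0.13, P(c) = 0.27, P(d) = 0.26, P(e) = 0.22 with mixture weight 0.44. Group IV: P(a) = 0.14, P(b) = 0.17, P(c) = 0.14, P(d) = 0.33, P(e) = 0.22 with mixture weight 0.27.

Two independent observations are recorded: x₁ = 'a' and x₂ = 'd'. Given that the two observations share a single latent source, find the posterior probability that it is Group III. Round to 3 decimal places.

0.381

Apply Bayes' rule: the posterior for each component is proportional to its prior times its likelihood at x.
Since both observations come from the same component, the likelihood for component k is f_k(x₁)·f_k(x₂).
  L_I = [0.16] × [0.29] = 0.0464
  L_II = [0.23] × [0.06] = 0.0138
  L_III = [0.12] × [0.26] = 0.0312
  L_IV = [0.14] × [0.33] = 0.0462
Unnormalised posteriors:
  π_I·L_I = 0.18 × 0.0464 = 0.008352
  π_II·L_II = 0.11 × 0.0138 = 0.001518
  π_III·L_III = 0.44 × 0.0312 = 0.013728
  π_IV·L_IV = 0.27 × 0.0462 = 0.012474
Sum: 0.008352 + 0.001518 + 0.013728 + 0.012474 = 0.036072
So the posterior for Group III is 0.013728 / 0.036072 ≈ 0.381.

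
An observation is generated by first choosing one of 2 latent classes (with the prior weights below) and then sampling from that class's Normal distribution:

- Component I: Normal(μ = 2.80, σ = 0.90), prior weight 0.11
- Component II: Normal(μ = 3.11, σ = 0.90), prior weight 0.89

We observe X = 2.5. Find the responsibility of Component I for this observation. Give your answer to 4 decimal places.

By Bayes' theorem, P(k | x) = π_k f_k(x) / Σ_j π_j f_j(x).
Evaluate each component's likelihood at the observed value:
  f_I = (1/(0.90·√(2π)))·exp(−(2.5−2.80)²/(2·0.90²)) = 0.443269·exp(-0.05556) = 0.419315
  f_II = (1/(0.90·√(2π)))·exp(−(2.5−3.11)²/(2·0.90²)) = 0.443269·exp(-0.22969) = 0.352301
Weight by the priors:
  π_I·f_I = 0.11 × 0.419315 = 0.0461246
  π_II·f_II = 0.89 × 0.352301 = 0.313548
Sum: 0.0461246 + 0.313548 = 0.359673
P(Component I | the observation) ≈ 0.1282

0.1282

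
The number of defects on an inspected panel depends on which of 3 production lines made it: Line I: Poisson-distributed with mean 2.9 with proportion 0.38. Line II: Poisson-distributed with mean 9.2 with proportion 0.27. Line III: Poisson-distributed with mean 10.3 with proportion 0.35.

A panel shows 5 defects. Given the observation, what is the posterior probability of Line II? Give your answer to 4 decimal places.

0.2413

By Bayes' theorem, P(k | x) = π_k f_k(x) / Σ_j π_j f_j(x).
Poisson probabilities:
  p_I = e^(−2.9)·2.9^5/5! = 0.0940491
  p_II = e^(−9.2)·9.2^5/5! = 0.0554943
  p_III = e^(−10.3)·10.3^5/5! = 0.0324916
Prior × likelihood for each component:
  π_I·p_I = 0.38 × 0.0940491 = 0.0357387
  π_II·p_II = 0.27 × 0.0554943 = 0.0149835
  π_III·p_III = 0.35 × 0.0324916 = 0.0113721
Normaliser: 0.0357387 + 0.0149835 + 0.0113721 = 0.0620942
So the posterior for Line II is 0.0149835 / 0.0620942 ≈ 0.2413.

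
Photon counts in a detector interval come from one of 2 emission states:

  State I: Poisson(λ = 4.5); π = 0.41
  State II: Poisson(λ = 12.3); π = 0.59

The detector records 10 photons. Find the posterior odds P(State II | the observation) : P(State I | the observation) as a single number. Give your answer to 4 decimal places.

The posterior odds equal the prior odds times the likelihood ratio: (w_i/w_j)·(f_i(x)/f_j(x)).
Poisson probabilities:
  f_I = e^(−4.5)·4.5^10/10! = 0.0104241
  f_II = e^(−12.3)·12.3^10/10! = 0.0994182
0.0586567 / 0.00427386 ≈ 13.7245

13.7245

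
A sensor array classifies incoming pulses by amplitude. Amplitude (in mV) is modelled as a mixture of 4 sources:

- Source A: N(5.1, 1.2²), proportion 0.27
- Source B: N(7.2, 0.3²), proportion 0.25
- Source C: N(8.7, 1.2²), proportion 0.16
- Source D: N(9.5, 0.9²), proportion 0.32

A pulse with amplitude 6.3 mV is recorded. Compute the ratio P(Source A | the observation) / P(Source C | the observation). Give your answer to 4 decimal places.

Posterior odds = (P(Z=i) f_i(x)) / (P(Z=j) f_j(x)); the normalising sum cancels.
Component likelihoods at x = 6.3 mV:
  L_A = (1/(1.2·√(2π)))·exp(−(6.3−5.1)²/(2·1.2²)) = 0.332452·exp(-0.50000) = 0.201642
  L_B = (1/(0.3·√(2π)))·exp(−(6.3−7.2)²/(2·0.3²)) = 1.329808·exp(-4.50000) = 0.0147728
  L_C = (1/(1.2·√(2π)))·exp(−(6.3−8.7)²/(2·1.2²)) = 0.332452·exp(-2.00000) = 0.0449925
  L_D = (1/(0.9·√(2π)))·exp(−(6.3−9.5)²/(2·0.9²)) = 0.443269·exp(-6.32099) = 0.000797072
Posterior odds = (P(Z=A)·L_A) / (P(Z=C)·L_C) = (0.27·0.201642) / (0.16·0.0449925) = 0.0544434 / 0.0071988 ≈ 7.5629

7.5629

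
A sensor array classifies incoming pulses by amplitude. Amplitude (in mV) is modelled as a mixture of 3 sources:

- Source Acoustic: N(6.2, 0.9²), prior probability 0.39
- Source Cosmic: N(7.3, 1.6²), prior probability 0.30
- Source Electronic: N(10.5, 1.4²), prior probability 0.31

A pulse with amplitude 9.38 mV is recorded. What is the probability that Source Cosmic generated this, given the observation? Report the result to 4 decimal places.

By Bayes' theorem, P(k | x) = w_k f_k(x) / Σ_j w_j f_j(x).
Normal densities:
  L_Acoustic = (1/(0.9·√(2π)))·exp(−(9.38−6.2)²/(2·0.9²)) = 0.443269·exp(-6.24222) = 0.000862392
  L_Cosmic = (1/(1.6·√(2π)))·exp(−(9.38−7.3)²/(2·1.6²)) = 0.249339·exp(-0.84500) = 0.107105
  L_Electronic = (1/(1.4·√(2π)))·exp(−(9.38−10.5)²/(2·1.4²)) = 0.284959·exp(-0.32000) = 0.206923
Weight by the priors:
  w_Acoustic·L_Acoustic = 0.39 × 0.000862392 = 0.000336333
  w_Cosmic·L_Cosmic = 0.30 × 0.107105 = 0.0321316
  w_Electronic·L_Electronic = 0.31 × 0.206923 = 0.064146
Marginal: 0.000336333 + 0.0321316 + 0.064146 = 0.0966139
P(Source Cosmic | x) = 0.0321316 / 0.0966139 ≈ 0.3326

0.3326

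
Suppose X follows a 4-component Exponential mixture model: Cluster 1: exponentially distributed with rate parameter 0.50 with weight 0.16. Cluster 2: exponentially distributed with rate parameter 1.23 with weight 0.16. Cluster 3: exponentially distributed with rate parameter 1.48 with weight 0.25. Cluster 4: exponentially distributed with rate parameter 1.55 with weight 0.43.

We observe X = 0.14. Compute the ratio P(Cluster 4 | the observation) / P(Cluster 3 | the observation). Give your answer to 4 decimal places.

1.7838

Posterior odds = (P(Z=i) f_i(x)) / (P(Z=j) f_j(x)); the normalising sum cancels.
Component likelihoods at x = 0.14:
  f_1 = 0.466197
  f_2 = 1.03543
  f_3 = 1.20303
  f_4 = 1.24764
Posterior odds = (P(Z=4)·f_4) / (P(Z=3)·f_3) = (0.43·1.24764) / (0.25·1.20303) = 0.536486 / 0.300757 ≈ 1.7838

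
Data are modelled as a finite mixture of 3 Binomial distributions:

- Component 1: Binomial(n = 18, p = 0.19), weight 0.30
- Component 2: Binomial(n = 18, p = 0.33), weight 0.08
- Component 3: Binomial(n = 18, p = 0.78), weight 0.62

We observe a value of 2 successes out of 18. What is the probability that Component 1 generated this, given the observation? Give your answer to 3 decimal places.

By Bayes' theorem, P(k | x) = P(Z=k) f_k(x) / Σ_j P(Z=j) f_j(x).
Component likelihoods at x = 2 successes out of 18:
  p_1 = 0.189653
  p_2 = 0.0274736
  p_3 = 2.80313e-09
Prior × likelihood for each component:
  P(Z=1)·p_1 = 0.30 × 0.189653 = 0.0568958
  P(Z=2)·p_2 = 0.08 × 0.0274736 = 0.00219789
  P(Z=3)·p_3 = 0.62 × 2.80313e-09 = 1.73794e-09
Sum: 0.0568958 + 0.00219789 + 1.73794e-09 = 0.0590937
P(Component 1 | 2 successes out of 18) ≈ 0.963

0.963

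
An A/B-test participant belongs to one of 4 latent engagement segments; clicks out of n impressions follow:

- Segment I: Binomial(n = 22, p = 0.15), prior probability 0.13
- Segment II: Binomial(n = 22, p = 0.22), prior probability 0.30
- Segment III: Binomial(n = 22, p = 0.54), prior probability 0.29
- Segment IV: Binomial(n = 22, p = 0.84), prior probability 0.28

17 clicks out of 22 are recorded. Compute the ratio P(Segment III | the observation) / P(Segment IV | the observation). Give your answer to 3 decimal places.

The posterior odds equal the prior odds times the likelihood ratio: (π_i/π_j)·(f_i(x)/f_j(x)).
Component likelihoods at x = 17 clicks out of 22:
  f_I = C(22,17)·0.15^17·0.85^5 = 26334·9.85261e-15·0.443705 = 1.15123e-10
  f_II = C(22,17)·0.22^17·0.78^5 = 26334·6.625e-12·0.288717 = 5.03704e-08
  f_III = C(22,17)·0.54^17·0.46^5 = 26334·2.82289e-05·0.0205963 = 0.0153109
  f_IV = C(22,17)·0.84^17·0.16^5 = 26334·0.0516117·0.000104858 = 0.142516
Odds = (0.29/0.28) × (0.0153109/0.142516) = 1.03571 × 0.107432 ≈ 0.111

0.111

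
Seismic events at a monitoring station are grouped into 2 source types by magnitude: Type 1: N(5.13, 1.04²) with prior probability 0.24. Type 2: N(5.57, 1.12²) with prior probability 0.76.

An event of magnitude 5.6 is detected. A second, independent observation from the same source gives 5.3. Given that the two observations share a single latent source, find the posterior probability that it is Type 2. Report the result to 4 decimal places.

0.7485

Apply Bayes' rule: the posterior for each component is proportional to its prior times its likelihood at x.
Since both observations come from the same component, the likelihood for component k is f_k(x₁)·f_k(x₂).
  f_1 = [(1/(1.04·√(2π)))·exp(−(5.6−5.13)²/(2·1.04²)) = 0.383598·exp(-0.10212) = 0.34636] × [0.378508] = 0.1311
  f_2 = [(1/(1.12·√(2π)))·exp(−(5.6−5.57)²/(2·1.12²)) = 0.356198·exp(-0.00036) = 0.356071] × [0.345997] = 0.123199
Weight by the priors:
  π_1·f_1 = 0.24 × 0.1311 = 0.031464
  π_2·f_2 = 0.76 × 0.123199 = 0.0936316
Denominator: 0.031464 + 0.0936316 = 0.125096
P(Type 2 | x₁,x₂) ≈ 0.7485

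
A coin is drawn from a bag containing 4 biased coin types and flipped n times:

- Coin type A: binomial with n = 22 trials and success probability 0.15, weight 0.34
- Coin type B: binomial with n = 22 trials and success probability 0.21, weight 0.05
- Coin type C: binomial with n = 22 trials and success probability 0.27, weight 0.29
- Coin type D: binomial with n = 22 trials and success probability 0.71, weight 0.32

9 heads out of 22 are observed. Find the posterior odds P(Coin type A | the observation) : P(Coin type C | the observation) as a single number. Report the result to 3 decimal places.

Posterior odds = (P(Z=i) f_i(x)) / (P(Z=j) f_j(x)); the normalising sum cancels.
Evaluate each component's likelihood at the observed value:
  L_A = 0.00231201
  L_B = 0.0184437
  L_C = 0.0634153
  L_D = 0.00234004
Odds = (0.34/0.29) × (0.00231201/0.0634153) = 1.17241 × 0.0364583 ≈ 0.043

0.043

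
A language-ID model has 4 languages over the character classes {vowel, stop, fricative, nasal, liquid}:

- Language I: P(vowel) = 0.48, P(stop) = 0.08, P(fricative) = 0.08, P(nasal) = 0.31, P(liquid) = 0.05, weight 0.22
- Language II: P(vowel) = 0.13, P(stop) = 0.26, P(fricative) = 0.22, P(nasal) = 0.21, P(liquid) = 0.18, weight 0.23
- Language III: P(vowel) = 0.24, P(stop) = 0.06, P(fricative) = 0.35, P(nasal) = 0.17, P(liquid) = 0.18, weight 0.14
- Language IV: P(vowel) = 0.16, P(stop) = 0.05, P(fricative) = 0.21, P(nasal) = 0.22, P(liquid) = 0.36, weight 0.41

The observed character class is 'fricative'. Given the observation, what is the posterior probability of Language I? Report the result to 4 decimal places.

By Bayes' theorem, P(k | x) = π_k f_k(x) / Σ_j π_j f_j(x).
Evaluate each component's likelihood at the observed value:
  L_I = P(fricative | comp) = 0.08
  L_II = P(fricative | comp) = 0.22
  L_III = P(fricative | comp) = 0.35
  L_IV = P(fricative | comp) = 0.21
Multiply by the mixture weights:
  π_I·L_I = 0.22 × 0.08 = 0.0176
  π_II·L_II = 0.23 × 0.22 = 0.0506
  π_III·L_III = 0.14 × 0.35 = 0.049
  π_IV·L_IV = 0.41 × 0.21 = 0.0861
Normaliser: 0.0176 + 0.0506 + 0.049 + 0.0861 = 0.2033
Responsibility of Language I: 0.0176 / 0.2033 ≈ 0.0866

0.0866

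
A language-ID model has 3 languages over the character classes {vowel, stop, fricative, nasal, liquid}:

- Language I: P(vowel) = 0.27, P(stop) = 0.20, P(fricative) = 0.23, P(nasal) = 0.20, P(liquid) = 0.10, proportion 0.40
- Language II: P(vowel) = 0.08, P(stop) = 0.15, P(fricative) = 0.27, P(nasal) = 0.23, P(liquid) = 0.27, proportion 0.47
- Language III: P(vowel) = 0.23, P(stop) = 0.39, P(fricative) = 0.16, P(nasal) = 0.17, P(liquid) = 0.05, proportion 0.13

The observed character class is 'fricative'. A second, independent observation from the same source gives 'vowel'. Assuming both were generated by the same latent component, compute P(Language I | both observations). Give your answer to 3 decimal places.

0.624

By Bayes' theorem, P(k | x) = π_k f_k(x) / Σ_j π_j f_j(x).
Since both observations come from the same component, the likelihood for component k is f_k(x₁)·f_k(x₂).
  L_I = [P(fricative | comp) = 0.23] × [0.27] = 0.0621
  L_II = [P(fricative | comp) = 0.27] × [0.08] = 0.0216
  L_III = [P(fricative | comp) = 0.16] × [0.23] = 0.0368
Prior × likelihood for each component:
  π_I·L_I = 0.40 × 0.0621 = 0.02484
  π_II·L_II = 0.47 × 0.0216 = 0.010152
  π_III·L_III = 0.13 × 0.0368 = 0.004784
Normaliser: 0.02484 + 0.010152 + 0.004784 = 0.039776
P(Language I | x₁, x₂) ≈ 0.624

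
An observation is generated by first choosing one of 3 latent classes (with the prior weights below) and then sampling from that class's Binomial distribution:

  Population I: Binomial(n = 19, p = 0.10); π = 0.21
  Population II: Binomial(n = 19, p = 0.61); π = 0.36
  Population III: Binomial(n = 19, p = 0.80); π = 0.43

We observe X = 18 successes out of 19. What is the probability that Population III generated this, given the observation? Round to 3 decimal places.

0.988

Apply Bayes' rule: the posterior for each component is proportional to its prior times its likelihood at x.
Component likelihoods at x = 18 successes out of 19:
  f_I = 1.71e-17
  f_II = 0.00101334
  f_III = 0.0684547
Prior × likelihood for each component:
  w_I·f_I = 0.21 × 1.71e-17 = 3.591e-18
  w_II·f_II = 0.36 × 0.00101334 = 0.000364802
  w_III·f_III = 0.43 × 0.0684547 = 0.0294355
Marginal: 3.591e-18 + 0.000364802 + 0.0294355 = 0.0298003
P(Population III | the observation) = 0.0294355 / 0.0298003 ≈ 0.988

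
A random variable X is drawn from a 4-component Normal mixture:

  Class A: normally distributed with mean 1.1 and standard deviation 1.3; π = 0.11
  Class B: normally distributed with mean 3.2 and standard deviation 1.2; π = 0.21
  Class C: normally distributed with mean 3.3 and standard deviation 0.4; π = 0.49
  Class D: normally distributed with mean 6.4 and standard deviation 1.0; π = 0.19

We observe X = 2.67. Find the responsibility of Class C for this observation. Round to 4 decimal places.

Posterior ∝ prior × likelihood, so P(k | x) ∝ w_k f_k(x); normalise over all components.
Evaluate each component's likelihood at the observed value:
  p_A = 0.147997
  p_B = 0.301557
  p_C = 0.288529
  p_D = 0.000379981
Unnormalised posteriors:
  w_A·p_A = 0.11 × 0.147997 = 0.0162797
  w_B·p_B = 0.21 × 0.301557 = 0.0633271
  w_C·p_C = 0.49 × 0.288529 = 0.141379
  w_D·p_D = 0.19 × 0.000379981 = 7.21964e-05
Sum: 0.0162797 + 0.0633271 + 0.141379 + 7.21964e-05 = 0.221058
P(Class C | the observation) = 0.141379 / 0.221058 ≈ 0.6396

0.6396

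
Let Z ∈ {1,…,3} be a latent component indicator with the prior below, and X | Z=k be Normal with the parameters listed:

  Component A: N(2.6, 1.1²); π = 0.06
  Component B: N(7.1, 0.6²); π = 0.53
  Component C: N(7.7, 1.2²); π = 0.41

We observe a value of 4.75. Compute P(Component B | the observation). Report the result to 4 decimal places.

0.0164

The responsibility of component k is π_k f_k(x) divided by Σ_j π_j f_j(x).
Component likelihoods at x = 4.75:
  p_A = (1/(1.1·√(2π)))·exp(−(4.75−2.6)²/(2·1.1²)) = 0.362675·exp(-1.91012) = 0.0536984
  p_B = (1/(0.6·√(2π)))·exp(−(4.75−7.1)²/(2·0.6²)) = 0.664904·exp(-7.67014) = 0.000310213
  p_C = (1/(1.2·√(2π)))·exp(−(4.75−7.7)²/(2·1.2²)) = 0.332452·exp(-3.02170) = 0.0161965
Weight by the priors:
  π_A·p_A = 0.06 × 0.0536984 = 0.0032219
  π_B·p_B = 0.53 × 0.000310213 = 0.000164413
  π_C·p_C = 0.41 × 0.0161965 = 0.00664056
Normaliser: 0.0032219 + 0.000164413 + 0.00664056 = 0.0100269
P(Component B | the observation) ≈ 0.0164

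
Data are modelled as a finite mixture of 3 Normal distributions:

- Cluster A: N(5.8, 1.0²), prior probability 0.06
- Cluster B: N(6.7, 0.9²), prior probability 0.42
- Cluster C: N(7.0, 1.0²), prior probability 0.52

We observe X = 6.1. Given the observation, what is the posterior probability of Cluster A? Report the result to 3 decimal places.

0.074

P(component k | x) = P(Z=k)·f_k(x) / marginal(x), where marginal(x) = Σ_j P(Z=j)·f_j(x).
Evaluate each component's likelihood at the observed value:
  L_A = (1/(1.0·√(2π)))·exp(−(6.1−5.8)²/(2·1.0²)) = 0.398942·exp(-0.04500) = 0.381388
  L_B = (1/(0.9·√(2π)))·exp(−(6.1−6.7)²/(2·0.9²)) = 0.443269·exp(-0.22222) = 0.354942
  L_C = (1/(1.0·√(2π)))·exp(−(6.1−7.0)²/(2·1.0²)) = 0.398942·exp(-0.40500) = 0.266085
Prior × likelihood for each component:
  P(Z=A)·L_A = 0.06 × 0.381388 = 0.0228833
  P(Z=B)·L_B = 0.42 × 0.354942 = 0.149076
  P(Z=C)·L_C = 0.52 × 0.266085 = 0.138364
Sum: 0.0228833 + 0.149076 + 0.138364 = 0.310323
P(Cluster A | x) ≈ 0.074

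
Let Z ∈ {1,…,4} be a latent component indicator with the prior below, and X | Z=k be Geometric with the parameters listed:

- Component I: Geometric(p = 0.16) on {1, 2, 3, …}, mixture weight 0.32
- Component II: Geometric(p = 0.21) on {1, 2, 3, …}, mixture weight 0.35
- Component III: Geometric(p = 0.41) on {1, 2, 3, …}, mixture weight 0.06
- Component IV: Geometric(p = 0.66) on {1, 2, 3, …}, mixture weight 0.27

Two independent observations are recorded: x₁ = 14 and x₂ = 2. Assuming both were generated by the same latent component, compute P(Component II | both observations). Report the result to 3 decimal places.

0.442

By Bayes' theorem, P(k | x) = P(Z=k) f_k(x) / Σ_j P(Z=j) f_j(x).
Since both observations come from the same component, the likelihood for component k is f_k(x₁)·f_k(x₂).
  f_I = [0.16·(1−0.16)^13 = 0.16·0.103665 = 0.0165863] × [0.1344] = 0.0022292
  f_II = [0.21·(1−0.21)^13 = 0.21·0.0466823 = 0.00980328] × [0.1659] = 0.00162636
  f_III = [0.41·(1−0.41)^13 = 0.41·0.00104973 = 0.000430388] × [0.2419] = 0.000104111
  f_IV = [0.66·(1−0.66)^13 = 0.66·8.11383e-07 = 5.35513e-07] × [0.2244] = 1.20169e-07
Weight by the priors:
  P(Z=I)·f_I = 0.32 × 0.0022292 = 0.000713346
  P(Z=II)·f_II = 0.35 × 0.00162636 = 0.000569228
  P(Z=III)·f_III = 0.06 × 0.000104111 = 6.24665e-06
  P(Z=IV)·f_IV = 0.27 × 1.20169e-07 = 3.24456e-08
Evidence: 0.000713346 + 0.000569228 + 6.24665e-06 + 3.24456e-08 = 0.00128885
Responsibility of Component II: 0.000569228 / 0.00128885 ≈ 0.442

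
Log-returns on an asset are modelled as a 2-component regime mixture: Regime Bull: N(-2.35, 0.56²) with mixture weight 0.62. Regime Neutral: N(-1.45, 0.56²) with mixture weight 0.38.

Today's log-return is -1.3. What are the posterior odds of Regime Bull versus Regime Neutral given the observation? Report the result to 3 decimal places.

Since P(k|x) ∝ P(Z=k) f_k(x), the posterior odds are P(Z=i) f_i(x) / (P(Z=j) f_j(x)).
Normal densities:
  f_Bull = (1/(0.56·√(2π)))·exp(−(-1.3−-2.35)²/(2·0.56²)) = 0.712397·exp(-1.75781) = 0.122833
  f_Neutral = (1/(0.56·√(2π)))·exp(−(-1.3−-1.45)²/(2·0.56²)) = 0.712397·exp(-0.03587) = 0.687294
Posterior odds = (P(Z=Bull)·f_Bull) / (P(Z=Neutral)·f_Neutral) = (0.62·0.122833) / (0.38·0.687294) = 0.0761562 / 0.261172 ≈ 0.292

0.292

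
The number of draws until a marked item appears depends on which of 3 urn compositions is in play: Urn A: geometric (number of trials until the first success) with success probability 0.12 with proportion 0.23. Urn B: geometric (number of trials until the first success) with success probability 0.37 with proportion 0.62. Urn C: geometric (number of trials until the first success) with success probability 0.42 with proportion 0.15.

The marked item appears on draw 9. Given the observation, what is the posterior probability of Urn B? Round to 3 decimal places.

The responsibility of component k is w_k f_k(x) divided by Σ_j w_j f_j(x).
Geometric probabilities:
  f_A = 0.0431561
  f_B = 0.00918176
  f_C = 0.00537865
Multiply by the mixture weights:
  w_A·f_A = 0.23 × 0.0431561 = 0.00992591
  w_B·f_B = 0.62 × 0.00918176 = 0.00569269
  w_C·f_C = 0.15 × 0.00537865 = 0.000806797
Denominator: 0.00992591 + 0.00569269 + 0.000806797 = 0.0164254
Responsibility of Urn B: 0.00569269 / 0.0164254 ≈ 0.347

0.347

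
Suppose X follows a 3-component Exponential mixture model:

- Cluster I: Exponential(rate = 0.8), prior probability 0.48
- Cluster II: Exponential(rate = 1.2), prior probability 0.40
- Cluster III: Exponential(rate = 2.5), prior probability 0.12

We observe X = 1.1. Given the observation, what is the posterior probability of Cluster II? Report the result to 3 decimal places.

Apply Bayes' rule: the posterior for each component is proportional to its prior times its likelihood at x.
Exponential densities:
  f_I = 0.331826
  f_II = 0.320562
  f_III = 0.15982
Prior × likelihood for each component:
  w_I·f_I = 0.48 × 0.331826 = 0.159277
  w_II·f_II = 0.40 × 0.320562 = 0.128225
  w_III·f_III = 0.12 × 0.15982 = 0.0191784
Sum: 0.159277 + 0.128225 + 0.0191784 = 0.30668
So the posterior for Cluster II is 0.128225 / 0.30668 ≈ 0.418.

0.418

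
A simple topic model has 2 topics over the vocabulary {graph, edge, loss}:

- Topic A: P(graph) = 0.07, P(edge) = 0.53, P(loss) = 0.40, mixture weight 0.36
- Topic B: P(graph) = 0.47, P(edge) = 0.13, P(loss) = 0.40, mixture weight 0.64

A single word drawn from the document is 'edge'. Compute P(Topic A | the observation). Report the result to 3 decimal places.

Posterior ∝ prior × likelihood, so P(k | x) ∝ P(Z=k) f_k(x); normalise over all components.
Component likelihoods at x = 'edge':
  p_A = 0.53
  p_B = 0.13
Multiply by the mixture weights:
  P(Z=A)·p_A = 0.36 × 0.53 = 0.1908
  P(Z=B)·p_B = 0.64 × 0.13 = 0.0832
Denominator: 0.1908 + 0.0832 = 0.274
P(Topic A | 'edge') ≈ 0.696

0.696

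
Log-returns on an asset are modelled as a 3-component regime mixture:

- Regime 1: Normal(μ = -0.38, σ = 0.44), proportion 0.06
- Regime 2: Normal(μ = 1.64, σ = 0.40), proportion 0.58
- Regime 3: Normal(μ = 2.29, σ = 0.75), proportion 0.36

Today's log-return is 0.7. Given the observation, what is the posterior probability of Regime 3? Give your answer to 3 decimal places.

0.340

P(component k | x) = π_k·f_k(x) / marginal(x), where marginal(x) = Σ_j π_j·f_j(x).
Component likelihoods at x = 0.7:
  L_1 = (1/(0.44·√(2π)))·exp(−(0.7−-0.38)²/(2·0.44²)) = 0.906687·exp(-3.01240) = 0.0445851
  L_2 = (1/(0.40·√(2π)))·exp(−(0.7−1.64)²/(2·0.40²)) = 0.997356·exp(-2.76125) = 0.0630455
  L_3 = (1/(0.75·√(2π)))·exp(−(0.7−2.29)²/(2·0.75²)) = 0.531923·exp(-2.24720) = 0.0562215
Multiply by the mixture weights:
  π_1·L_1 = 0.06 × 0.0445851 = 0.00267511
  π_2·L_2 = 0.58 × 0.0630455 = 0.0365664
  π_3·L_3 = 0.36 × 0.0562215 = 0.0202397
Denominator: 0.00267511 + 0.0365664 + 0.0202397 = 0.0594813
So the posterior for Regime 3 is 0.0202397 / 0.0594813 ≈ 0.340.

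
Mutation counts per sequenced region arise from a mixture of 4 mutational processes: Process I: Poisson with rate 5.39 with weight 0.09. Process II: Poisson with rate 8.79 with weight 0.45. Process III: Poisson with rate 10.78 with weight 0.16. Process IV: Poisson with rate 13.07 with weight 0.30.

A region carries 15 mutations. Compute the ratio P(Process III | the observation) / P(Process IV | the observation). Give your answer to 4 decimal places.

Only the two components matter; the odds are (π_i f_i(x)) / (π_j f_j(x)).
Evaluate each component's likelihood at the observed value:
  L_I = e^(−5.39)·5.39^15/15! = 0.000328462
  L_II = e^(−8.79)·8.79^15/15! = 0.0168223
  L_III = e^(−10.78)·10.78^15/15! = 0.0491007
  L_IV = e^(−13.07)·13.07^15/15! = 0.089414
Posterior odds = (π_III·L_III) / (π_IV·L_IV) = (0.16·0.0491007) / (0.30·0.089414) = 0.0078561 / 0.0268242 ≈ 0.2929

0.2929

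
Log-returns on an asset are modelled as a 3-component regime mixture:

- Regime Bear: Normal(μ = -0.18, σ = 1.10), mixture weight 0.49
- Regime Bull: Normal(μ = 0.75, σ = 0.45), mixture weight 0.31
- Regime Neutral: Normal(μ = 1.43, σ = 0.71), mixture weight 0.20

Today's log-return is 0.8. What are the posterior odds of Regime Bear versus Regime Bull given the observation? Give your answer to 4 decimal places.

Posterior odds = (π_i f_i(x)) / (π_j f_j(x)); the normalising sum cancels.
Component likelihoods at x = 0.8:
  f_Bear = (1/(1.10·√(2π)))·exp(−(0.8−-0.18)²/(2·1.10²)) = 0.362675·exp(-0.39686) = 0.243873
  f_Bull = (1/(0.45·√(2π)))·exp(−(0.8−0.75)²/(2·0.45²)) = 0.886538·exp(-0.00617) = 0.881083
  f_Neutral = (1/(0.71·√(2π)))·exp(−(0.8−1.43)²/(2·0.71²)) = 0.561891·exp(-0.39367) = 0.379038
Odds = (0.49/0.31) × (0.243873/0.881083) = 1.58065 × 0.276788 ≈ 0.4375

0.4375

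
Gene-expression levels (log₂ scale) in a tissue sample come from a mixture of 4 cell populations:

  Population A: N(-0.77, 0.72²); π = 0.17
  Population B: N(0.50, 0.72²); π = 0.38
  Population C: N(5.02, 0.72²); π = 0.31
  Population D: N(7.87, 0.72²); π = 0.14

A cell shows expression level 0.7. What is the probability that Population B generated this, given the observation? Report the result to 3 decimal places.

0.945

Apply Bayes' rule: the posterior for each component is proportional to its prior times its likelihood at x.
Evaluate each component's likelihood at the observed value:
  p_A = 0.0689319
  p_B = 0.533117
  p_C = 8.43873e-09
  p_D = 1.61969e-22
Unnormalised posteriors:
  P(Z=A)·p_A = 0.17 × 0.0689319 = 0.0117184
  P(Z=B)·p_B = 0.38 × 0.533117 = 0.202584
  P(Z=C)·p_C = 0.31 × 8.43873e-09 = 2.61601e-09
  P(Z=D)·p_D = 0.14 × 1.61969e-22 = 2.26757e-23
Evidence: 0.0117184 + 0.202584 + 2.61601e-09 + 2.26757e-23 = 0.214303
Responsibility of Population B: 0.202584 / 0.214303 ≈ 0.945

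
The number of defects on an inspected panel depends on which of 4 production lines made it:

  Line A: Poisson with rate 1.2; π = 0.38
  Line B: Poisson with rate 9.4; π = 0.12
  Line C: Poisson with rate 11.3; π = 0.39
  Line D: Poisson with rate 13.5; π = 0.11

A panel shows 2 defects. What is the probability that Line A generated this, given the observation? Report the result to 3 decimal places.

0.991

Apply Bayes' rule: the posterior for each component is proportional to its prior times its likelihood at x.
Poisson probabilities:
  p_A = e^(−1.2)·1.2^2/2! = 0.21686
  p_B = e^(−9.4)·9.4^2/2! = 0.00365475
  p_C = e^(−11.3)·11.3^2/2! = 0.000789949
  p_D = e^(−13.5)·13.5^2/2! = 0.000124929
Multiply by the mixture weights:
  w_A·p_A = 0.38 × 0.21686 = 0.0824067
  w_B·p_B = 0.12 × 0.00365475 = 0.00043857
  w_C·p_C = 0.39 × 0.000789949 = 0.00030808
  w_D·p_D = 0.11 × 0.000124929 = 1.37422e-05
Evidence: 0.0824067 + 0.00043857 + 0.00030808 + 1.37422e-05 = 0.0831671
Responsibility of Line A: 0.0824067 / 0.0831671 ≈ 0.991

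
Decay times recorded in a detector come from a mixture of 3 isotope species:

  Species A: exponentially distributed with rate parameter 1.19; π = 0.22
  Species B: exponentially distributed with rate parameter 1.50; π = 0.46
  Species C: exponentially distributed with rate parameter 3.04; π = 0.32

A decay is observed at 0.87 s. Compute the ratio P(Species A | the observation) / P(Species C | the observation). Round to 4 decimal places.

1.3457

The posterior odds equal the prior odds times the likelihood ratio: (π_i/π_j)·(f_i(x)/f_j(x)).
Exponential densities:
  f_A = 0.422593
  f_B = 0.406759
  f_C = 0.215899
Odds = (0.22/0.32) × (0.422593/0.215899) = 0.6875 × 1.95736 ≈ 1.3457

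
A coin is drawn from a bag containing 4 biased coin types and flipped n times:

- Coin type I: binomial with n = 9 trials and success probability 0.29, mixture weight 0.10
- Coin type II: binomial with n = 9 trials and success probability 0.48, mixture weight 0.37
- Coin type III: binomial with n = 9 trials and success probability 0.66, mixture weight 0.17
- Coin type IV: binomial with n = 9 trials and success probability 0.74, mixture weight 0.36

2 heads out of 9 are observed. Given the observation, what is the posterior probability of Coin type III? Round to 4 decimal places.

0.0229

Apply Bayes' rule: the posterior for each component is proportional to its prior times its likelihood at x.
Binomial probabilities:
  f_I = 0.275364
  f_II = 0.0852724
  f_III = 0.0082365
  f_IV = 0.00158336
Unnormalised posteriors:
  P(Z=I)·f_I = 0.10 × 0.275364 = 0.0275364
  P(Z=II)·f_II = 0.37 × 0.0852724 = 0.0315508
  P(Z=III)·f_III = 0.17 × 0.0082365 = 0.00140021
  P(Z=IV)·f_IV = 0.36 × 0.00158336 = 0.000570009
Sum: 0.0275364 + 0.0315508 + 0.00140021 + 0.000570009 = 0.0610574
P(Coin type III | the observation) ≈ 0.0229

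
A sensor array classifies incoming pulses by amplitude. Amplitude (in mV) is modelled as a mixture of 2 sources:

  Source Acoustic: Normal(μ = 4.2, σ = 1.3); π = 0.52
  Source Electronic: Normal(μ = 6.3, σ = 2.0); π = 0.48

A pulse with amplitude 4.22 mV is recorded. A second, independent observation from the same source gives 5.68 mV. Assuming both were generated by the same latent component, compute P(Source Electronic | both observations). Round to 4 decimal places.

0.2927

Posterior ∝ prior × likelihood, so P(k | x) ∝ P(Z=k) f_k(x); normalise over all components.
Since both observations come from the same component, the likelihood for component k is f_k(x₁)·f_k(x₂).
  f_Acoustic = [(1/(1.3·√(2π)))·exp(−(4.22−4.2)²/(2·1.3²)) = 0.306879·exp(-0.00012) = 0.306842] × [0.160518] = 0.0492537
  f_Electronic = [(1/(2.0·√(2π)))·exp(−(4.22−6.3)²/(2·2.0²)) = 0.199471·exp(-0.54080) = 0.116149] × [0.190113] = 0.0220814
Weight by the priors:
  P(Z=Acoustic)·f_Acoustic = 0.52 × 0.0492537 = 0.0256119
  P(Z=Electronic)·f_Electronic = 0.48 × 0.0220814 = 0.0105991
Evidence: 0.0256119 + 0.0105991 = 0.036211
Responsibility of Source Electronic: 0.0105991 / 0.036211 ≈ 0.2927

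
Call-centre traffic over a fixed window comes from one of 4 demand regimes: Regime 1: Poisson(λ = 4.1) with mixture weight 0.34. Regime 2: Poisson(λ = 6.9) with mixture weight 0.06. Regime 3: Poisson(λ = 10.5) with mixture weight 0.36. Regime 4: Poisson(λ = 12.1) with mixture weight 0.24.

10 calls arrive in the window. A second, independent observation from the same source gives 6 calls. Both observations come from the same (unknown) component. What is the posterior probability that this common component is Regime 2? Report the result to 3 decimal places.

0.165

Posterior ∝ prior × likelihood, so P(k | x) ∝ π_k f_k(x); normalise over all components.
Since both observations come from the same component, the likelihood for component k is f_k(x₁)·f_k(x₂).
  p_1 = [e^(−4.1)·4.1^10/10! = 0.00613011] × [0.109336] = 0.000670242
  p_2 = [e^(−6.9)·6.9^10/10! = 0.0679354] × [0.151053] = 0.0102619
  p_3 = [e^(−10.5)·10.5^10/10! = 0.123606] × [0.051252] = 0.00633504
  p_4 = [e^(−12.1)·12.1^10/10! = 0.103069] × [0.0242335] = 0.00249772
Weight by the priors:
  π_1·p_1 = 0.34 × 0.000670242 = 0.000227882
  π_2·p_2 = 0.06 × 0.0102619 = 0.000615712
  π_3·p_3 = 0.36 × 0.00633504 = 0.00228061
  π_4·p_4 = 0.24 × 0.00249772 = 0.000599453
Normaliser: 0.000227882 + 0.000615712 + 0.00228061 + 0.000599453 = 0.00372366
Responsibility of Regime 2: 0.000615712 / 0.00372366 ≈ 0.165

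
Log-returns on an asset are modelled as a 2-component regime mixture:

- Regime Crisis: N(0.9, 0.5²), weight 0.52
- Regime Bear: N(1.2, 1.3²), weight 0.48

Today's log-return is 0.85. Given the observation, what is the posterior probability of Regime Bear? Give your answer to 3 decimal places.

0.256

The responsibility of component k is π_k f_k(x) divided by Σ_j π_j f_j(x).
Component likelihoods at x = 0.85:
  L_Crisis = (1/(0.5·√(2π)))·exp(−(0.85−0.9)²/(2·0.5²)) = 0.797885·exp(-0.00500) = 0.793905
  L_Bear = (1/(1.3·√(2π)))·exp(−(0.85−1.2)²/(2·1.3²)) = 0.306879·exp(-0.03624) = 0.295956
Weight by the priors:
  π_Crisis·L_Crisis = 0.52 × 0.793905 = 0.412831
  π_Bear·L_Bear = 0.48 × 0.295956 = 0.142059
Marginal: 0.412831 + 0.142059 = 0.554889
P(Regime Bear | 0.85) = 0.142059 / 0.554889 ≈ 0.256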